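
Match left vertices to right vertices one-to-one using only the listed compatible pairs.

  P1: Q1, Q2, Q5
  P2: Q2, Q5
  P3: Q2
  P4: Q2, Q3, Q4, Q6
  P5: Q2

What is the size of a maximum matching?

Unit-capacity flow: source→left, listed edges, right→sink; max matching = max flow.
Augmenting path P1→Q1 (+1); matched 1.
Augmenting path P2→Q2 (+1); matched 2.
Augmenting path P4→Q3 (+1); matched 3.
Augmenting path P3→Q2→P2→Q5 (+1); matched 4.
No augmenting path remains; maximum matching = 4.
König certificate: {P1, P2, P4, Q2} is a vertex cover of size 4 (every listed pair touches it), so no matching can be larger.

4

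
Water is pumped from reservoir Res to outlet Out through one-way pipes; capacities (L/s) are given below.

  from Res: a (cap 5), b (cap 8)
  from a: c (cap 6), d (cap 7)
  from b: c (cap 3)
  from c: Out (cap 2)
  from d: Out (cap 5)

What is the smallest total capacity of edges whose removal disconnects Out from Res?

Augment Res→a→c→Out: bottleneck 2, flow now 2.
Augment Res→a→d→Out: bottleneck 3, flow now 5.
Augment Res→b→c→a→d→Out: bottleneck 2, flow now 7. (uses reverse residual edge)
No augmenting path remains; maximum flow = 7.
By max-flow min-cut, the minimum cut capacity equals the max flow.
In the residual graph, reachable from Res: {Res, b, c}.
Min-cut edges: Res→a (5), c→Out (2); capacity 5 + 2 = 7.

7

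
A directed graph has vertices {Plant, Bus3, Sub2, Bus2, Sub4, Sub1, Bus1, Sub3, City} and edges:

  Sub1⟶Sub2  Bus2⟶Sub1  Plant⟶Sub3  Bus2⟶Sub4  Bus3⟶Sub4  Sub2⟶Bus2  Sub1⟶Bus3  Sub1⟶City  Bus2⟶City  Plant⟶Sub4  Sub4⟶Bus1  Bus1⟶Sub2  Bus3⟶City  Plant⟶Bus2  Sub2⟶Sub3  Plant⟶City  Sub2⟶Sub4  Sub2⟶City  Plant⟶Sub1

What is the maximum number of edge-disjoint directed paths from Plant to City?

Assign every edge capacity 1; by Menger, the answer equals the max flow.
Path Plant→City (+1); total 1.
Path Plant→Bus2→City (+1); total 2.
Path Plant→Sub1→City (+1); total 3.
Path Plant→Sub4→Bus1→Sub2→City (+1); total 4.
No residual Plant→City path; max flow = 4.
Certifying cut of size 4: {Plant→Bus2, Plant→City, Plant→Sub1, Plant→Sub4}.

4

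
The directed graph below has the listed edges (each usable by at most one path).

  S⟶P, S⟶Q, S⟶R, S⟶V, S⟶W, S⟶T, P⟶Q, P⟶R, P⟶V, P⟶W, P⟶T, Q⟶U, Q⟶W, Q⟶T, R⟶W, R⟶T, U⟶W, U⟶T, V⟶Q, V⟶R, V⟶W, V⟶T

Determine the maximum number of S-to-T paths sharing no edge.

Assign every edge capacity 1; by Menger, the answer equals the max flow.
Path S→T (+1); total 1.
Path S→P→T (+1); total 2.
Path S→Q→T (+1); total 3.
Path S→R→T (+1); total 4.
Path S→V→T (+1); total 5.
No residual S→T path; max flow = 5.
Certifying cut of size 5: {S→P, S→Q, S→R, S→T, S→V}.

5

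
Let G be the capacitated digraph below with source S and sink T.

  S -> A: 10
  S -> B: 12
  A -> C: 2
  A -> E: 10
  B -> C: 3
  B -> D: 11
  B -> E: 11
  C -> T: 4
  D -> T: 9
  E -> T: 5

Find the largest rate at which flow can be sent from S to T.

Augment S→A→C→T: bottleneck 2, flow now 2.
Augment S→A→E→T: bottleneck 5, flow now 7.
Augment S→B→C→T: bottleneck 2, flow now 9.
Augment S→B→D→T: bottleneck 9, flow now 18.
No augmenting path remains; maximum flow = 18.
In the residual graph, reachable from S: {S, A, B, C, D, E}.
Min-cut edges: C→T (4), D→T (9), E→T (5); capacity 4 + 9 + 5 = 18.
This cut is saturated, so no flow can exceed 18.

18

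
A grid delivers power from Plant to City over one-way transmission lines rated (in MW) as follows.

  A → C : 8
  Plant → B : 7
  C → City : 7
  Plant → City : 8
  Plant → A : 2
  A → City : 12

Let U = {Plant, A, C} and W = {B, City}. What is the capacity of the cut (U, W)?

34

Edges leaving {Plant, A, C}: Plant→B (7), Plant→City (8), A→City (12), C→City (7).
Cut capacity = 7 + 8 + 12 + 7 = 34.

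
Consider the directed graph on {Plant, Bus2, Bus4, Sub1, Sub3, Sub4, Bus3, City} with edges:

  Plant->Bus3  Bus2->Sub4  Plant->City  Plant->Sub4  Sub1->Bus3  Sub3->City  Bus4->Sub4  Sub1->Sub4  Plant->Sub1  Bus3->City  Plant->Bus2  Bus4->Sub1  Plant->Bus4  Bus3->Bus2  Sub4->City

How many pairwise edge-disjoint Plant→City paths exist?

Assign every edge capacity 1; by Menger, the answer equals the max flow.
Path Plant→City (+1); total 1.
Path Plant→Sub4→City (+1); total 2.
Path Plant→Bus3→City (+1); total 3.
No residual Plant→City path; max flow = 3.
Certifying cut of size 3: {Bus3→City, Plant→City, Sub4→City}.

3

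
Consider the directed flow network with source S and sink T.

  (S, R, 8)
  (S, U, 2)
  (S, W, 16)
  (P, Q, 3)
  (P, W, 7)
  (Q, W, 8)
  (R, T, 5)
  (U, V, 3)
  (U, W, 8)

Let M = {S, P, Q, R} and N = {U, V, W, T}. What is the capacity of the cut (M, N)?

38

Edges leaving {S, P, Q, R}: S→U (2), S→W (16), P→W (7), Q→W (8), R→T (5).
Cut capacity = 2 + 16 + 7 + 8 + 5 = 38.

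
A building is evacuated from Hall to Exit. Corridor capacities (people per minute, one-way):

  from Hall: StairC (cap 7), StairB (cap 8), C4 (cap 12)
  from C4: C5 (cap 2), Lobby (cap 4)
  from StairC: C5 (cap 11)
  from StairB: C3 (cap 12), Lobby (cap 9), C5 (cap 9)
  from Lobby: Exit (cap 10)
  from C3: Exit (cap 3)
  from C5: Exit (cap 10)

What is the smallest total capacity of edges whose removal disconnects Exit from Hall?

21

Augment Hall→C4→Lobby→Exit: bottleneck 4, flow now 4.
Augment Hall→C4→C5→Exit: bottleneck 2, flow now 6.
Augment Hall→StairC→C5→Exit: bottleneck 7, flow now 13.
Augment Hall→StairB→Lobby→Exit: bottleneck 6, flow now 19.
Augment Hall→StairB→C3→Exit: bottleneck 2, flow now 21.
No augmenting path remains; maximum flow = 21.
By max-flow min-cut, the minimum cut capacity equals the max flow.
In the residual graph, reachable from Hall: {Hall, C4}.
Min-cut edges: Hall→StairC (7), Hall→StairB (8), C4→Lobby (4), C4→C5 (2); capacity 7 + 8 + 4 + 2 = 21.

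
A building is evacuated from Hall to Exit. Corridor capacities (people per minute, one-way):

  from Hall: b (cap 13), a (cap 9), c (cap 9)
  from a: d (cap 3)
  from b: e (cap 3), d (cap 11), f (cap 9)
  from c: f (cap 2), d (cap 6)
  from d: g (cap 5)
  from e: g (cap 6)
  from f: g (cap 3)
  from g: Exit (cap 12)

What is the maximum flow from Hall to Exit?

Augment Hall→a→d→g→Exit: bottleneck 3, flow now 3.
Augment Hall→b→d→g→Exit: bottleneck 2, flow now 5.
Augment Hall→b→e→g→Exit: bottleneck 3, flow now 8.
Augment Hall→b→f→g→Exit: bottleneck 3, flow now 11.
No augmenting path remains; maximum flow = 11.
In the residual graph, reachable from Hall: {Hall, a, b, c, d, f}.
Min-cut edges: b→e (3), d→g (5), f→g (3); capacity 3 + 5 + 3 = 11.
This cut is saturated, so no flow can exceed 11.

11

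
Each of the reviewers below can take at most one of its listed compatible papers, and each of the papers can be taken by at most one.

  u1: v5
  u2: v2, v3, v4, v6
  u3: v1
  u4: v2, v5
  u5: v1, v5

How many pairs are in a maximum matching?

Unit-capacity flow: source→left, listed edges, right→sink; max matching = max flow.
Augmenting path u1→v5 (+1); matched 1.
Augmenting path u2→v2 (+1); matched 2.
Augmenting path u3→v1 (+1); matched 3.
Augmenting path u4→v2→u2→v3 (+1); matched 4.
No augmenting path remains; maximum matching = 4.
König certificate: {u2, u4, v1, v5} is a vertex cover of size 4 (every listed pair touches it), so no matching can be larger.

4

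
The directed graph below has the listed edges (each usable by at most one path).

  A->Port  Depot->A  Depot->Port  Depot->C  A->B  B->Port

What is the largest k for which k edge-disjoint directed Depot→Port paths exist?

Assign every edge capacity 1; by Menger, the answer equals the max flow.
Path Depot→Port (+1); total 1.
Path Depot→A→Port (+1); total 2.
No residual Depot→Port path; max flow = 2.
Certifying cut of size 2: {Depot→A, Depot→Port}.

2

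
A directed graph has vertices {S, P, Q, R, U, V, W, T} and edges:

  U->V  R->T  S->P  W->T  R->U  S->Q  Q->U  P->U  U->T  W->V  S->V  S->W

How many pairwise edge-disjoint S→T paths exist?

2

Assign every edge capacity 1; by Menger, the answer equals the max flow.
Path S→W→T (+1); total 1.
Path S→P→U→T (+1); total 2.
No residual S→T path; max flow = 2.
Certifying cut of size 2: {S→W, U→T}.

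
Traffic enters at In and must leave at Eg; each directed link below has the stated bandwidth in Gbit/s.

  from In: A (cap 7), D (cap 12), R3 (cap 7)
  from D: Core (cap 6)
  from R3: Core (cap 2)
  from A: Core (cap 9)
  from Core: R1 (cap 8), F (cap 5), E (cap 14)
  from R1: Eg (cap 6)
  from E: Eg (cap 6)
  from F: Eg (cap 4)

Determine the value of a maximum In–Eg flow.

Augment In→D→Core→R1→Eg: bottleneck 6, flow now 6.
Augment In→R3→Core→E→Eg: bottleneck 2, flow now 8.
Augment In→A→Core→E→Eg: bottleneck 4, flow now 12.
Augment In→A→Core→F→Eg: bottleneck 3, flow now 15.
No augmenting path remains; maximum flow = 15.
In the residual graph, reachable from In: {In, D, R3}.
Min-cut edges: In→A (7), D→Core (6), R3→Core (2); capacity 7 + 6 + 2 = 15.
This cut is saturated, so no flow can exceed 15.

15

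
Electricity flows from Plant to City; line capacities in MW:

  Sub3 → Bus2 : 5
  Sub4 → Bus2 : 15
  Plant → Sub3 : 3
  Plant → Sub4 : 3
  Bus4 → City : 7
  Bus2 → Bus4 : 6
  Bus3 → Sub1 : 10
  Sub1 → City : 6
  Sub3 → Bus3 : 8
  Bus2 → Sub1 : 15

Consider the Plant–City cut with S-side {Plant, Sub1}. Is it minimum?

Given cut capacity: 3 + 3 + 6 = 12.
Augment Plant→Sub4→Bus2→Bus4→City: bottleneck 3, flow now 3.
Augment Plant→Sub3→Bus3→Sub1→City: bottleneck 3, flow now 6.
No augmenting path remains; maximum flow = 6.
In the residual graph, reachable from Plant: {Plant}.
Min-cut edges: Plant→Sub4 (3), Plant→Sub3 (3); capacity 3 + 3 = 6.
Cut capacity 12 exceeds the max flow 6, so it is not minimum.

No — its capacity is 12, but the minimum cut has capacity 6.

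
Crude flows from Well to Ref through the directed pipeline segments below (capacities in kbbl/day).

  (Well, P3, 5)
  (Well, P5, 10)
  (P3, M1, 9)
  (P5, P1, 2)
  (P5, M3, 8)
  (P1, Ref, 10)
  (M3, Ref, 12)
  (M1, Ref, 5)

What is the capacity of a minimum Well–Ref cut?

Augment Well→P3→M1→Ref: bottleneck 5, flow now 5.
Augment Well→P5→P1→Ref: bottleneck 2, flow now 7.
Augment Well→P5→M3→Ref: bottleneck 8, flow now 15.
No augmenting path remains; maximum flow = 15.
By max-flow min-cut, the minimum cut capacity equals the max flow.
In the residual graph, reachable from Well: {Well}.
Min-cut edges: Well→P3 (5), Well→P5 (10); capacity 5 + 10 = 15.

15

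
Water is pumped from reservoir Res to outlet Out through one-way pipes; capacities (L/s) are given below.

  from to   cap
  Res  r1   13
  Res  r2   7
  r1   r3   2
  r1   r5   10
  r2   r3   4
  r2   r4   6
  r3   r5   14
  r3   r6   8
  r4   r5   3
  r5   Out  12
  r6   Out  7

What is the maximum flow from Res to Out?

18

Augment Res→r1→r5→Out: bottleneck 10, flow now 10.
Augment Res→r1→r3→r5→Out: bottleneck 2, flow now 12.
Augment Res→r2→r3→r6→Out: bottleneck 4, flow now 16.
Augment Res→r2→r4→r5→r3→r6→Out: bottleneck 2, flow now 18. (uses reverse residual edge)
No augmenting path remains; maximum flow = 18.
In the residual graph, reachable from Res: {Res, r1, r2, r4, r5}.
Min-cut edges: r1→r3 (2), r2→r3 (4), r5→Out (12); capacity 2 + 4 + 12 = 18.
This cut is saturated, so no flow can exceed 18.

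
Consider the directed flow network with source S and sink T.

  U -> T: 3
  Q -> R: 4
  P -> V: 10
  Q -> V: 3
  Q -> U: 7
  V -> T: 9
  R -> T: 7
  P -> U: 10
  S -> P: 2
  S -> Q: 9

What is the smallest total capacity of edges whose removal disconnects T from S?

Augment S→P→U→T: bottleneck 2, flow now 2.
Augment S→Q→R→T: bottleneck 4, flow now 6.
Augment S→Q→U→T: bottleneck 1, flow now 7.
Augment S→Q→V→T: bottleneck 3, flow now 10.
Augment S→Q→U→P→V→T: bottleneck 1, flow now 11. (uses reverse residual edge)
No augmenting path remains; maximum flow = 11.
By max-flow min-cut, the minimum cut capacity equals the max flow.
In the residual graph, reachable from S: {S}.
Min-cut edges: S→P (2), S→Q (9); capacity 2 + 9 = 11.

11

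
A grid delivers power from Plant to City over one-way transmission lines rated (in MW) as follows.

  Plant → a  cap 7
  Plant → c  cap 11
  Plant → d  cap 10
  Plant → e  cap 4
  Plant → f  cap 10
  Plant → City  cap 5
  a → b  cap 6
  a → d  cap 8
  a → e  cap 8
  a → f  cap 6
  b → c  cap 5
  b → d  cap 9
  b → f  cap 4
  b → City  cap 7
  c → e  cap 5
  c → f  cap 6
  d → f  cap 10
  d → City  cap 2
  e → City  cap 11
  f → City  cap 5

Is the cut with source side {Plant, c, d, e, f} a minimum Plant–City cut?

No — its capacity is 30, but the minimum cut has capacity 28.

Given cut capacity: 7 + 5 + 2 + 11 + 5 = 30.
Augment Plant→City: bottleneck 5, flow now 5.
Augment Plant→d→City: bottleneck 2, flow now 7.
Augment Plant→e→City: bottleneck 4, flow now 11.
Augment Plant→f→City: bottleneck 5, flow now 16.
Augment Plant→a→b→City: bottleneck 6, flow now 22.
Augment Plant→a→e→City: bottleneck 1, flow now 23.
Augment Plant→c→e→City: bottleneck 5, flow now 28.
No augmenting path remains; maximum flow = 28.
In the residual graph, reachable from Plant: {Plant, c, d, f}.
Min-cut edges: Plant→a (7), Plant→e (4), Plant→City (5), c→e (5), d→City (2), f→City (5); capacity 7 + 4 + 5 + 5 + 2 + 5 = 28.
Cut capacity 30 exceeds the max flow 28, so it is not minimum.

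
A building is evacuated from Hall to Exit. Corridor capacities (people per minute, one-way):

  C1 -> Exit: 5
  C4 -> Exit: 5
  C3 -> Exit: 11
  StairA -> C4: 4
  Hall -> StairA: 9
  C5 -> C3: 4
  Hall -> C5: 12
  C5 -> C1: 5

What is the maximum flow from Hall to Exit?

Augment Hall→StairA→C4→Exit: bottleneck 4, flow now 4.
Augment Hall→C5→C3→Exit: bottleneck 4, flow now 8.
Augment Hall→C5→C1→Exit: bottleneck 5, flow now 13.
No augmenting path remains; maximum flow = 13.
In the residual graph, reachable from Hall: {Hall, StairA, C5}.
Min-cut edges: StairA→C4 (4), C5→C3 (4), C5→C1 (5); capacity 4 + 4 + 5 = 13.
This cut is saturated, so no flow can exceed 13.

13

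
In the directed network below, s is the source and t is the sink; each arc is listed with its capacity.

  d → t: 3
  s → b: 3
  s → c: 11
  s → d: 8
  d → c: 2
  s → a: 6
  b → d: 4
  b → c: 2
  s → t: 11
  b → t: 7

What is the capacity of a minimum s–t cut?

17

Augment s→t: bottleneck 11, flow now 11.
Augment s→b→t: bottleneck 3, flow now 14.
Augment s→d→t: bottleneck 3, flow now 17.
No augmenting path remains; maximum flow = 17.
By max-flow min-cut, the minimum cut capacity equals the max flow.
In the residual graph, reachable from s: {s, a, c, d}.
Min-cut edges: s→b (3), s→t (11), d→t (3); capacity 3 + 11 + 3 = 17.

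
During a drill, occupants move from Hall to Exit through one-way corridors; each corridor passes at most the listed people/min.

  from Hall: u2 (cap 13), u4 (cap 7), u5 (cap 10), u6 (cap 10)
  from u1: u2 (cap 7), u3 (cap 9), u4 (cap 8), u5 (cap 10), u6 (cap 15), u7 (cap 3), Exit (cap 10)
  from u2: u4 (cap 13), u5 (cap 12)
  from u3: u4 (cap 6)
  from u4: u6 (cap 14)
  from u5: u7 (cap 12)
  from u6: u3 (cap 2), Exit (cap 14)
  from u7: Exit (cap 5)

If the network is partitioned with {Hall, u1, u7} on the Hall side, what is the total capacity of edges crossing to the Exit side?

104

Edges leaving {Hall, u1, u7}: Hall→u2 (13), Hall→u4 (7), Hall→u5 (10), Hall→u6 (10), u1→u2 (7), u1→u3 (9), u1→u4 (8), u1→u5 (10), u1→u6 (15), u1→Exit (10), u7→Exit (5).
Cut capacity = 13 + 7 + 10 + 10 + 7 + 9 + 8 + 10 + 15 + 10 + 5 = 104.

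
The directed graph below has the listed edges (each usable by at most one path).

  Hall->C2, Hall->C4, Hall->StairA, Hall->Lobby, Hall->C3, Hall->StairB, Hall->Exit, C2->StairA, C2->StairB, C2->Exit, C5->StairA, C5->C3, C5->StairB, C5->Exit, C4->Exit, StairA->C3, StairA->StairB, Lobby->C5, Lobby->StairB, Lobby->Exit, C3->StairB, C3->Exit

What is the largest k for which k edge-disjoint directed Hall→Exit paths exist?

Assign every edge capacity 1; by Menger, the answer equals the max flow.
Path Hall→Exit (+1); total 1.
Path Hall→C2→Exit (+1); total 2.
Path Hall→C4→Exit (+1); total 3.
Path Hall→Lobby→Exit (+1); total 4.
Path Hall→C3→Exit (+1); total 5.
No residual Hall→Exit path; max flow = 5.
Certifying cut of size 5: {C3→Exit, Hall→C2, Hall→C4, Hall→Exit, Hall→Lobby}.

5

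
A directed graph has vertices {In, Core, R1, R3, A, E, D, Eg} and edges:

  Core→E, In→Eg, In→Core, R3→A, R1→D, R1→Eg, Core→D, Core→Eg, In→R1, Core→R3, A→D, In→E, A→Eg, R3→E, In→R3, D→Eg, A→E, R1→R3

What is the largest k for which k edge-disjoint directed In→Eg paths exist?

4

Assign every edge capacity 1; by Menger, the answer equals the max flow.
Path In→Eg (+1); total 1.
Path In→Core→Eg (+1); total 2.
Path In→R1→Eg (+1); total 3.
Path In→R3→A→Eg (+1); total 4.
No residual In→Eg path; max flow = 4.
Certifying cut of size 4: {In→Core, In→Eg, In→R1, In→R3}.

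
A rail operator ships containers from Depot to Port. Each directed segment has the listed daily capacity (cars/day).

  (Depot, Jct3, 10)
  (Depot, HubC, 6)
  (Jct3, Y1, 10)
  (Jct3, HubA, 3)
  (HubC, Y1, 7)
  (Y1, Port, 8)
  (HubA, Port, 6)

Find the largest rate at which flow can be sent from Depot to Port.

11

Augment Depot→Jct3→Y1→Port: bottleneck 8, flow now 8.
Augment Depot→Jct3→HubA→Port: bottleneck 2, flow now 10.
Augment Depot→HubC→Y1→Jct3→HubA→Port: bottleneck 1, flow now 11. (uses reverse residual edge)
No augmenting path remains; maximum flow = 11.
In the residual graph, reachable from Depot: {Depot, Jct3, HubC, Y1}.
Min-cut edges: Jct3→HubA (3), Y1→Port (8); capacity 3 + 8 = 11.
This cut is saturated, so no flow can exceed 11.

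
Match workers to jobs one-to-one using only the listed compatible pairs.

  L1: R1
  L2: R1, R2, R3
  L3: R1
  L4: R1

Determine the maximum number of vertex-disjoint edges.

2

Unit-capacity flow: source→left, listed edges, right→sink; max matching = max flow.
Augmenting path L1→R1 (+1); matched 1.
Augmenting path L2→R2 (+1); matched 2.
No augmenting path remains; maximum matching = 2.
König certificate: {L2, R1} is a vertex cover of size 2 (every listed pair touches it), so no matching can be larger.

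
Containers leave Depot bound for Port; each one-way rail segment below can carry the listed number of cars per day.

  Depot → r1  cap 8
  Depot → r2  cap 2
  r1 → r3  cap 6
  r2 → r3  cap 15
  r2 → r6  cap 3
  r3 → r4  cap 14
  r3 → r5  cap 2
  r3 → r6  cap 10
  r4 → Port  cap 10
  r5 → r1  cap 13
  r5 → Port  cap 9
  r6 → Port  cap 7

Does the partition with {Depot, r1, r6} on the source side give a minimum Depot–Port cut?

Given cut capacity: 2 + 6 + 7 = 15.
Augment Depot→r2→r6→Port: bottleneck 2, flow now 2.
Augment Depot→r1→r3→r4→Port: bottleneck 6, flow now 8.
No augmenting path remains; maximum flow = 8.
In the residual graph, reachable from Depot: {Depot, r1}.
Min-cut edges: Depot→r2 (2), r1→r3 (6); capacity 2 + 6 = 8.
Cut capacity 15 exceeds the max flow 8, so it is not minimum.

No — its capacity is 15, but the minimum cut has capacity 8.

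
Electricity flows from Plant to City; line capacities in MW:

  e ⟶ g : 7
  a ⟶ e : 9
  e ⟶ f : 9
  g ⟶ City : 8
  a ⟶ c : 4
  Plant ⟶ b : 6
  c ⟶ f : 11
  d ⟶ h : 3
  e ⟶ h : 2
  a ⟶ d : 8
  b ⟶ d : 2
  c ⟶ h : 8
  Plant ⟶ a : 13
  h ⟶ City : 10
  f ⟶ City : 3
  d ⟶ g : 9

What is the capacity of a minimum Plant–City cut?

15

Augment Plant→a→c→f→City: bottleneck 3, flow now 3.
Augment Plant→a→c→h→City: bottleneck 1, flow now 4.
Augment Plant→a→d→g→City: bottleneck 8, flow now 12.
Augment Plant→a→e→h→City: bottleneck 1, flow now 13.
Augment Plant→b→d→h→City: bottleneck 2, flow now 15.
No augmenting path remains; maximum flow = 15.
By max-flow min-cut, the minimum cut capacity equals the max flow.
In the residual graph, reachable from Plant: {Plant, b}.
Min-cut edges: Plant→a (13), b→d (2); capacity 13 + 2 = 15.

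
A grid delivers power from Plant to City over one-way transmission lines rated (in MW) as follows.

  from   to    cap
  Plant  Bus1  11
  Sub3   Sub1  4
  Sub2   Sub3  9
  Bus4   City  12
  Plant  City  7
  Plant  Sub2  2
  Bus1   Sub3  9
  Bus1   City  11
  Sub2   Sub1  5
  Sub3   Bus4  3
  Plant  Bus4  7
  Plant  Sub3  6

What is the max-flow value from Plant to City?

28

Augment Plant→City: bottleneck 7, flow now 7.
Augment Plant→Bus4→City: bottleneck 7, flow now 14.
Augment Plant→Bus1→City: bottleneck 11, flow now 25.
Augment Plant→Sub3→Bus4→City: bottleneck 3, flow now 28.
No augmenting path remains; maximum flow = 28.
In the residual graph, reachable from Plant: {Plant, Sub2, Sub3, Sub1}.
Min-cut edges: Plant→Bus4 (7), Plant→Bus1 (11), Plant→City (7), Sub3→Bus4 (3); capacity 7 + 11 + 7 + 3 = 28.
This cut is saturated, so no flow can exceed 28.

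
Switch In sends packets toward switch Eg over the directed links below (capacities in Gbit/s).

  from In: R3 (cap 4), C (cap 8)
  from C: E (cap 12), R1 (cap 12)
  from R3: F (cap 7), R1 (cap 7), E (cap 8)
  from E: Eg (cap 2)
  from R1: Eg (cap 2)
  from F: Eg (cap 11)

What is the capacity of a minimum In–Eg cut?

8

Augment In→C→E→Eg: bottleneck 2, flow now 2.
Augment In→C→R1→Eg: bottleneck 2, flow now 4.
Augment In→R3→F→Eg: bottleneck 4, flow now 8.
No augmenting path remains; maximum flow = 8.
By max-flow min-cut, the minimum cut capacity equals the max flow.
In the residual graph, reachable from In: {In, C, E, R1}.
Min-cut edges: In→R3 (4), E→Eg (2), R1→Eg (2); capacity 4 + 2 + 2 = 8.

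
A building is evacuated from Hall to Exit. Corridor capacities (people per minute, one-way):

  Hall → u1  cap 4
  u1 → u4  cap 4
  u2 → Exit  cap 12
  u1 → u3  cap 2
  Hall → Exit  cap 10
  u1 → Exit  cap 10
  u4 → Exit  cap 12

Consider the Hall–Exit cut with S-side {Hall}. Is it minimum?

Yes — it is a minimum cut (capacity 14).

Given cut capacity: 4 + 10 = 14.
Augment Hall→Exit: bottleneck 10, flow now 10.
Augment Hall→u1→Exit: bottleneck 4, flow now 14.
No augmenting path remains; maximum flow = 14.
Cut capacity 14 equals the max flow, so it is a minimum cut.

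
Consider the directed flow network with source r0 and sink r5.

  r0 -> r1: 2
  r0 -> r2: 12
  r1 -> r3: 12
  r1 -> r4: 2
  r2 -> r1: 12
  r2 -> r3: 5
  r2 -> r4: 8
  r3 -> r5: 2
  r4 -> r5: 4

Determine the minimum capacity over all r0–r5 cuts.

Augment r0→r1→r3→r5: bottleneck 2, flow now 2.
Augment r0→r2→r4→r5: bottleneck 4, flow now 6.
No augmenting path remains; maximum flow = 6.
By max-flow min-cut, the minimum cut capacity equals the max flow.
In the residual graph, reachable from r0: {r0, r1, r2, r3, r4}.
Min-cut edges: r3→r5 (2), r4→r5 (4); capacity 2 + 4 = 6.

6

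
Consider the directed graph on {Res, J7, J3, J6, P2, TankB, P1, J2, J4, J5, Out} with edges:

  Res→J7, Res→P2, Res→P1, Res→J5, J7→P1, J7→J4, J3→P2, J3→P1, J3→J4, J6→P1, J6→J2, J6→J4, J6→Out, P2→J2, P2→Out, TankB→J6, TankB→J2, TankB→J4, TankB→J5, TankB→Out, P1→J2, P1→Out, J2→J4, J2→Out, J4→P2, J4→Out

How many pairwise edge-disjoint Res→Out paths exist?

3

Assign every edge capacity 1; by Menger, the answer equals the max flow.
Path Res→P2→Out (+1); total 1.
Path Res→P1→Out (+1); total 2.
Path Res→J7→J4→Out (+1); total 3.
No residual Res→Out path; max flow = 3.
Certifying cut of size 3: {Res→J7, Res→P1, Res→P2}.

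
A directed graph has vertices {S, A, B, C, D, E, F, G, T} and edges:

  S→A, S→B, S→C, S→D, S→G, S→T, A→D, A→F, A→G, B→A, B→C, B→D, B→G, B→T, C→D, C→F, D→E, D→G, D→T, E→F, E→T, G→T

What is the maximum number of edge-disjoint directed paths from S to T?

Assign every edge capacity 1; by Menger, the answer equals the max flow.
Path S→T (+1); total 1.
Path S→B→T (+1); total 2.
Path S→D→T (+1); total 3.
Path S→G→T (+1); total 4.
Path S→A→D→E→T (+1); total 5.
No residual S→T path; max flow = 5.
Certifying cut of size 5: {D→E, D→T, G→T, S→B, S→T}.

5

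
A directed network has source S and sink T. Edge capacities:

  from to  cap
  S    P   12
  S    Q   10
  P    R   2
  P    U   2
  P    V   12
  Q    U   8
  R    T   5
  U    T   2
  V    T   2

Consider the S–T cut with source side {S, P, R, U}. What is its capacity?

Edges leaving {S, P, R, U}: S→Q (10), P→V (12), R→T (5), U→T (2).
Cut capacity = 10 + 12 + 5 + 2 = 29.

29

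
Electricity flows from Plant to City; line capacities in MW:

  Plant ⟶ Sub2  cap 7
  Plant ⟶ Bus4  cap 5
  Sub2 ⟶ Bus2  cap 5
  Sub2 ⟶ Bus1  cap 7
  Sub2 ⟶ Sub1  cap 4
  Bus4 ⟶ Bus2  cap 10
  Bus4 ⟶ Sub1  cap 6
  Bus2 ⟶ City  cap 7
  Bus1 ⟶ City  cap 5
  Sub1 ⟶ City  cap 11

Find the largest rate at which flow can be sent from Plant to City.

Augment Plant→Sub2→Bus2→City: bottleneck 5, flow now 5.
Augment Plant→Sub2→Bus1→City: bottleneck 2, flow now 7.
Augment Plant→Bus4→Bus2→City: bottleneck 2, flow now 9.
Augment Plant→Bus4→Sub1→City: bottleneck 3, flow now 12.
No augmenting path remains; maximum flow = 12.
In the residual graph, reachable from Plant: {Plant}.
Min-cut edges: Plant→Sub2 (7), Plant→Bus4 (5); capacity 7 + 5 = 12.
This cut is saturated, so no flow can exceed 12.

12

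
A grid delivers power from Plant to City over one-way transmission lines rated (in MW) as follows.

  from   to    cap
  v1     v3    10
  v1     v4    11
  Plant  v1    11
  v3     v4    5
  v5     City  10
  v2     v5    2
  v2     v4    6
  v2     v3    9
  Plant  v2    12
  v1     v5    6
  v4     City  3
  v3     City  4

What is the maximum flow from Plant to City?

Augment Plant→v1→v3→City: bottleneck 4, flow now 4.
Augment Plant→v1→v4→City: bottleneck 3, flow now 7.
Augment Plant→v1→v5→City: bottleneck 4, flow now 11.
Augment Plant→v2→v5→City: bottleneck 2, flow now 13.
Augment Plant→v2→v3→v1→v5→City: bottleneck 2, flow now 15. (uses reverse residual edge)
No augmenting path remains; maximum flow = 15.
In the residual graph, reachable from Plant: {Plant, v1, v2, v3, v4}.
Min-cut edges: v1→v5 (6), v2→v5 (2), v3→City (4), v4→City (3); capacity 6 + 2 + 4 + 3 = 15.
This cut is saturated, so no flow can exceed 15.

15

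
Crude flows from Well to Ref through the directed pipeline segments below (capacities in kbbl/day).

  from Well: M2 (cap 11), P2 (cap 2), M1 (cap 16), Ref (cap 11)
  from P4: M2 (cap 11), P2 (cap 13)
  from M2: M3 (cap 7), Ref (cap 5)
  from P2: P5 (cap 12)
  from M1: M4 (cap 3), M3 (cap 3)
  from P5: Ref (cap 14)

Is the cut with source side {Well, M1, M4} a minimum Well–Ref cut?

No — its capacity is 27, but the minimum cut has capacity 18.

Given cut capacity: 11 + 2 + 11 + 3 = 27.
Augment Well→Ref: bottleneck 11, flow now 11.
Augment Well→M2→Ref: bottleneck 5, flow now 16.
Augment Well→P2→P5→Ref: bottleneck 2, flow now 18.
No augmenting path remains; maximum flow = 18.
In the residual graph, reachable from Well: {Well, M2, M1, M4, M3}.
Min-cut edges: Well→P2 (2), Well→Ref (11), M2→Ref (5); capacity 2 + 11 + 5 = 18.
Cut capacity 27 exceeds the max flow 18, so it is not minimum.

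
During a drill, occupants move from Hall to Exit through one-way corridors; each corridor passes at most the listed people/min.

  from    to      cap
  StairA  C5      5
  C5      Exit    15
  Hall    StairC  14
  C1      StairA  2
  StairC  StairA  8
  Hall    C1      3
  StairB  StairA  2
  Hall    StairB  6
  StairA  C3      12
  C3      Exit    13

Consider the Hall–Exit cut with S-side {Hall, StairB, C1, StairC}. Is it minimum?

Given cut capacity: 2 + 2 + 8 = 12.
Augment Hall→StairB→StairA→C5→Exit: bottleneck 2, flow now 2.
Augment Hall→C1→StairA→C5→Exit: bottleneck 2, flow now 4.
Augment Hall→StairC→StairA→C5→Exit: bottleneck 1, flow now 5.
Augment Hall→StairC→StairA→C3→Exit: bottleneck 7, flow now 12.
No augmenting path remains; maximum flow = 12.
Cut capacity 12 equals the max flow, so it is a minimum cut.

Yes — it is a minimum cut (capacity 12).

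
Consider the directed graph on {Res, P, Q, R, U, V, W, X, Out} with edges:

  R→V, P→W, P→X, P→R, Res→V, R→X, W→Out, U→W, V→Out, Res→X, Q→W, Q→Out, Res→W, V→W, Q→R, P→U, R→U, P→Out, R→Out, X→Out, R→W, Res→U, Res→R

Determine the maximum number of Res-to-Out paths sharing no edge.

4

Assign every edge capacity 1; by Menger, the answer equals the max flow.
Path Res→R→Out (+1); total 1.
Path Res→V→Out (+1); total 2.
Path Res→W→Out (+1); total 3.
Path Res→X→Out (+1); total 4.
No residual Res→Out path; max flow = 4.
Certifying cut of size 4: {Res→R, Res→V, Res→X, W→Out}.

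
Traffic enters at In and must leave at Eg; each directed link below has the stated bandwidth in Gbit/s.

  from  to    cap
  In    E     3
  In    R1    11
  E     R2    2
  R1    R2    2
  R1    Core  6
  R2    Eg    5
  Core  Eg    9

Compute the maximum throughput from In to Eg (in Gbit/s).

Augment In→E→R2→Eg: bottleneck 2, flow now 2.
Augment In→R1→R2→Eg: bottleneck 2, flow now 4.
Augment In→R1→Core→Eg: bottleneck 6, flow now 10.
No augmenting path remains; maximum flow = 10.
In the residual graph, reachable from In: {In, E, R1}.
Min-cut edges: E→R2 (2), R1→R2 (2), R1→Core (6); capacity 2 + 2 + 6 = 10.
This cut is saturated, so no flow can exceed 10.

10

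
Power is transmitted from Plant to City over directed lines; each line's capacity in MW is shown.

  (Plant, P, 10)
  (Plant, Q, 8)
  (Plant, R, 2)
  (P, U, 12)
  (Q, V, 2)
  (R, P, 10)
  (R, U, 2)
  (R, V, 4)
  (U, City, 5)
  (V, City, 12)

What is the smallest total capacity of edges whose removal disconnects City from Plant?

Augment Plant→P→U→City: bottleneck 5, flow now 5.
Augment Plant→Q→V→City: bottleneck 2, flow now 7.
Augment Plant→R→V→City: bottleneck 2, flow now 9.
No augmenting path remains; maximum flow = 9.
By max-flow min-cut, the minimum cut capacity equals the max flow.
In the residual graph, reachable from Plant: {Plant, P, Q, U}.
Min-cut edges: Plant→R (2), Q→V (2), U→City (5); capacity 2 + 2 + 5 = 9.

9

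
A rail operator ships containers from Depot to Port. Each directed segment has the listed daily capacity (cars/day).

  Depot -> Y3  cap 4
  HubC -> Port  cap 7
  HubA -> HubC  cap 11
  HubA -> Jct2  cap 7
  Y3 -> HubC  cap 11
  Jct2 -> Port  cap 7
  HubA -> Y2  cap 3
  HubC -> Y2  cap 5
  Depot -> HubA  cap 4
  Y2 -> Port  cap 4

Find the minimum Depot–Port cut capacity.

8

Augment Depot→Y3→HubC→Port: bottleneck 4, flow now 4.
Augment Depot→HubA→HubC→Port: bottleneck 3, flow now 7.
Augment Depot→HubA→Y2→Port: bottleneck 1, flow now 8.
No augmenting path remains; maximum flow = 8.
By max-flow min-cut, the minimum cut capacity equals the max flow.
In the residual graph, reachable from Depot: {Depot}.
Min-cut edges: Depot→Y3 (4), Depot→HubA (4); capacity 4 + 4 = 8.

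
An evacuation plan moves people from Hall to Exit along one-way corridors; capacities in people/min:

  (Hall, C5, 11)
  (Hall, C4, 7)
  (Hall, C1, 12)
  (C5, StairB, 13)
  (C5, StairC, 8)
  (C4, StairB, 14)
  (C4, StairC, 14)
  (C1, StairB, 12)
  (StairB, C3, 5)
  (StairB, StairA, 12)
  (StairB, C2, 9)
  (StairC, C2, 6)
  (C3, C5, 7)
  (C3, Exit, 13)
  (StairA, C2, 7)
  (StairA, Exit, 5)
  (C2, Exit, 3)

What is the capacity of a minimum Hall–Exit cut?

13

Augment Hall→C5→StairB→C3→Exit: bottleneck 5, flow now 5.
Augment Hall→C5→StairB→StairA→Exit: bottleneck 5, flow now 10.
Augment Hall→C5→StairB→C2→Exit: bottleneck 1, flow now 11.
Augment Hall→C4→StairB→C2→Exit: bottleneck 2, flow now 13.
No augmenting path remains; maximum flow = 13.
By max-flow min-cut, the minimum cut capacity equals the max flow.
In the residual graph, reachable from Hall: {Hall, C5, C4, C1, StairB, StairC, StairA, C2}.
Min-cut edges: StairB→C3 (5), StairA→Exit (5), C2→Exit (3); capacity 5 + 5 + 3 = 13.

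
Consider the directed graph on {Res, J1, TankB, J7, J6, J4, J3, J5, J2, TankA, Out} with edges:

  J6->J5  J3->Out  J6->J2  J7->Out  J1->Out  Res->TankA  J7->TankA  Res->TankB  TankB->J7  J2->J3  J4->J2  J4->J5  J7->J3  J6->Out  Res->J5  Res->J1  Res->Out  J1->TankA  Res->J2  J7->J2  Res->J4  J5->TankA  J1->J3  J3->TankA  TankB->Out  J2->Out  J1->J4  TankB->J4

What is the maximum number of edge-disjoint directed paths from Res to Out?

Assign every edge capacity 1; by Menger, the answer equals the max flow.
Path Res→Out (+1); total 1.
Path Res→J1→Out (+1); total 2.
Path Res→TankB→Out (+1); total 3.
Path Res→J2→Out (+1); total 4.
Path Res→J4→J2→J3→Out (+1); total 5.
No residual Res→Out path; max flow = 5.
Certifying cut of size 5: {Res→J1, Res→J2, Res→J4, Res→Out, Res→TankB}.

5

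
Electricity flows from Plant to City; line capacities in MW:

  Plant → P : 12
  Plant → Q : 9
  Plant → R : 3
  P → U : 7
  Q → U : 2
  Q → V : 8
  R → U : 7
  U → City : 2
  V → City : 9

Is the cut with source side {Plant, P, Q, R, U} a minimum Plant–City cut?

Yes — it is a minimum cut (capacity 10).

Given cut capacity: 8 + 2 = 10.
Augment Plant→P→U→City: bottleneck 2, flow now 2.
Augment Plant→Q→V→City: bottleneck 8, flow now 10.
No augmenting path remains; maximum flow = 10.
Cut capacity 10 equals the max flow, so it is a minimum cut.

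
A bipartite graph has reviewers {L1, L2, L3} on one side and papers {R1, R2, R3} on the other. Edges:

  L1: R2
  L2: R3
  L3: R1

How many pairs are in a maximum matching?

Unit-capacity flow: source→left, listed edges, right→sink; max matching = max flow.
Augmenting path L1→R2 (+1); matched 1.
Augmenting path L2→R3 (+1); matched 2.
Augmenting path L3→R1 (+1); matched 3.
No augmenting path remains; maximum matching = 3.
König certificate: {L1, L2, L3} is a vertex cover of size 3 (every listed pair touches it), so no matching can be larger.

3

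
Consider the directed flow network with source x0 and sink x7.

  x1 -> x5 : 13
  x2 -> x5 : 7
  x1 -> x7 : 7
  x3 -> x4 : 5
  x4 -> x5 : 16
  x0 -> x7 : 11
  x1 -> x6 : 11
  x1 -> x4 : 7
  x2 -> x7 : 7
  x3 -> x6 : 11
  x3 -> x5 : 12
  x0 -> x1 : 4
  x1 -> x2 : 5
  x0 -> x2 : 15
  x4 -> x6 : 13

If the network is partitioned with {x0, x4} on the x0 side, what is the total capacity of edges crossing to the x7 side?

Edges leaving {x0, x4}: x0→x1 (4), x0→x2 (15), x0→x7 (11), x4→x5 (16), x4→x6 (13).
Cut capacity = 4 + 15 + 11 + 16 + 13 = 59.

59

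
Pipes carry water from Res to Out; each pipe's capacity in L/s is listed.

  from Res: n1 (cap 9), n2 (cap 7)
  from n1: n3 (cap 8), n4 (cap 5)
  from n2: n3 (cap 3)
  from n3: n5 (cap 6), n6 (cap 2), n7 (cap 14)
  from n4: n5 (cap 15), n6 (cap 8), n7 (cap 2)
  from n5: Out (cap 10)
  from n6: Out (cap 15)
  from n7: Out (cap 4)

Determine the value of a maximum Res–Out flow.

Augment Res→n1→n3→n5→Out: bottleneck 6, flow now 6.
Augment Res→n1→n3→n6→Out: bottleneck 2, flow now 8.
Augment Res→n1→n4→n5→Out: bottleneck 1, flow now 9.
Augment Res→n2→n3→n7→Out: bottleneck 3, flow now 12.
No augmenting path remains; maximum flow = 12.
In the residual graph, reachable from Res: {Res, n2}.
Min-cut edges: Res→n1 (9), n2→n3 (3); capacity 9 + 3 = 12.
This cut is saturated, so no flow can exceed 12.

12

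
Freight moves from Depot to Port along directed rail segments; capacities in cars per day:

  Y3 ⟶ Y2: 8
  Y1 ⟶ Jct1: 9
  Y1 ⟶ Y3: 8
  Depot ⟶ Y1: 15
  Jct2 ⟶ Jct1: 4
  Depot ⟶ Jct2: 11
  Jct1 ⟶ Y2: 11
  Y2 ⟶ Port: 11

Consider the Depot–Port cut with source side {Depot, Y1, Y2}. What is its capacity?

39

Edges leaving {Depot, Y1, Y2}: Depot→Jct2 (11), Y1→Jct1 (9), Y1→Y3 (8), Y2→Port (11).
Cut capacity = 11 + 9 + 8 + 11 = 39.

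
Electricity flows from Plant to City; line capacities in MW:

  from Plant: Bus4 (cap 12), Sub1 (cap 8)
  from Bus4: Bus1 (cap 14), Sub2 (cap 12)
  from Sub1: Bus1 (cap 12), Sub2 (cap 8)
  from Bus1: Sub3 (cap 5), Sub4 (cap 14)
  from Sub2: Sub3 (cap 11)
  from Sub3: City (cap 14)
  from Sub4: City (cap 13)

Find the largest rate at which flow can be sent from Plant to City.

Augment Plant→Bus4→Bus1→Sub3→City: bottleneck 5, flow now 5.
Augment Plant→Bus4→Bus1→Sub4→City: bottleneck 7, flow now 12.
Augment Plant→Sub1→Bus1→Sub4→City: bottleneck 6, flow now 18.
Augment Plant→Sub1→Sub2→Sub3→City: bottleneck 2, flow now 20.
No augmenting path remains; maximum flow = 20.
In the residual graph, reachable from Plant: {Plant}.
Min-cut edges: Plant→Bus4 (12), Plant→Sub1 (8); capacity 12 + 8 = 20.
This cut is saturated, so no flow can exceed 20.

20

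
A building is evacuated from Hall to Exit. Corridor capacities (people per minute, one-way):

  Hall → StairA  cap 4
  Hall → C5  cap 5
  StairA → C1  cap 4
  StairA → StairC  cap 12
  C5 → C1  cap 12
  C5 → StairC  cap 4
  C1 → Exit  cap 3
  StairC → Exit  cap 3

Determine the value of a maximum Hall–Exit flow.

Augment Hall→StairA→C1→Exit: bottleneck 3, flow now 3.
Augment Hall→StairA→StairC→Exit: bottleneck 1, flow now 4.
Augment Hall→C5→StairC→Exit: bottleneck 2, flow now 6.
No augmenting path remains; maximum flow = 6.
In the residual graph, reachable from Hall: {Hall, StairA, C5, C1, StairC}.
Min-cut edges: C1→Exit (3), StairC→Exit (3); capacity 3 + 3 = 6.
This cut is saturated, so no flow can exceed 6.

6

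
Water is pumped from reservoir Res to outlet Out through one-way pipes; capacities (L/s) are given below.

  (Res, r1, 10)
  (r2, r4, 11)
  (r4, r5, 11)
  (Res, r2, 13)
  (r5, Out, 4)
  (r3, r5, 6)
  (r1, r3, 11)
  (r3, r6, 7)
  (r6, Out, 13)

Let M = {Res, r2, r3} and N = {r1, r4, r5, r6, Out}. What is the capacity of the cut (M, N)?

Edges leaving {Res, r2, r3}: Res→r1 (10), r2→r4 (11), r3→r5 (6), r3→r6 (7).
Cut capacity = 10 + 11 + 6 + 7 = 34.

34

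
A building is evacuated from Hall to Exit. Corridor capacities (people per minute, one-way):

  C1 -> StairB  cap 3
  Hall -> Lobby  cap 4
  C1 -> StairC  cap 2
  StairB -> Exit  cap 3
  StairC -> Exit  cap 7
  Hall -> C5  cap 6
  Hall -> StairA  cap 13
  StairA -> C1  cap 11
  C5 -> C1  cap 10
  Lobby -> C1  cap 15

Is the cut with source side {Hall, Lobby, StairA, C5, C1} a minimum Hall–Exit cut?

Yes — it is a minimum cut (capacity 5).

Given cut capacity: 3 + 2 = 5.
Augment Hall→Lobby→C1→StairB→Exit: bottleneck 3, flow now 3.
Augment Hall→Lobby→C1→StairC→Exit: bottleneck 1, flow now 4.
Augment Hall→StairA→C1→StairC→Exit: bottleneck 1, flow now 5.
No augmenting path remains; maximum flow = 5.
Cut capacity 5 equals the max flow, so it is a minimum cut.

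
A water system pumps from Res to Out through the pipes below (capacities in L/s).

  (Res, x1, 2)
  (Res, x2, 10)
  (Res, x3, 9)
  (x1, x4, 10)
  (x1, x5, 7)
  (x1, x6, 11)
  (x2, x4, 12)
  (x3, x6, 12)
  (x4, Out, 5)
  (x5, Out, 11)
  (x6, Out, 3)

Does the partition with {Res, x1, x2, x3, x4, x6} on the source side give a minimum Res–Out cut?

No — its capacity is 15, but the minimum cut has capacity 10.

Given cut capacity: 7 + 5 + 3 = 15.
Augment Res→x1→x4→Out: bottleneck 2, flow now 2.
Augment Res→x2→x4→Out: bottleneck 3, flow now 5.
Augment Res→x3→x6→Out: bottleneck 3, flow now 8.
Augment Res→x2→x4→x1→x5→Out: bottleneck 2, flow now 10. (uses reverse residual edge)
No augmenting path remains; maximum flow = 10.
In the residual graph, reachable from Res: {Res, x2, x3, x4, x6}.
Min-cut edges: Res→x1 (2), x4→Out (5), x6→Out (3); capacity 2 + 5 + 3 = 10.
Cut capacity 15 exceeds the max flow 10, so it is not minimum.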